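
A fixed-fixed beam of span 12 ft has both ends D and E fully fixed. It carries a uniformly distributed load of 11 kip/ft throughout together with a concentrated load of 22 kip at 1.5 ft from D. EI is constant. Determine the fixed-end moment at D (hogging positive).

Take the two fixed-end moments M_D, M_E as redundants; the released structure is the simple span DE.
End rotations of the released simple span under the applied load (×1/EI):
  at D: UDL 11: wL³/(24EI) = 792/EI
  at E: UDL 11: wL³/(24EI) = 792/EI
  at D: point load 22 at a = 1.5: Pab(L + b)/(6LEI) = 108.3/EI
  at E: point load 22 at a = 1.5: Pab(L + a)/(6LEI) = 64.97/EI
  θ_D0 = 900.3/EI,  θ_E0 = 857/EI
Flexibility coefficients: a unit moment at one end gives L/(3EI) there and L/(6EI) at the far end, so f₁₁ = f₂₂ = 4/EI and f₁₂ = f₂₁ = 2/EI.
Compatibility — zero rotation at each built-in end:
  4 M_D + 2 M_E = 900.3
  2 M_D + 4 M_E = 857
Solving the pair gives M_D = 157.3 kip·ft and M_E = 135.6 kip·ft (hogging).

M_D = 157.3 kip·ft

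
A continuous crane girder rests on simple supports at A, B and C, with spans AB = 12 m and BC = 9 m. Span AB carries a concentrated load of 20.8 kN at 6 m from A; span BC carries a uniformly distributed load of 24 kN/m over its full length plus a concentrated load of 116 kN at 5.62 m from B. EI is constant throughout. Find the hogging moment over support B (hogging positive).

Take M_B as the redundant. Released structure: two simple spans AB and BC with a hinge at B.
End slopes at the hinge B, treating each span as simply supported:
  span AB: point load 20.8 at a = 6: Pab(L + a)/(6LEI) = 187.2/EI
  span BC: UDL 24: wL³/(24EI) = 729/EI
  span BC: point load 116 at a = 5.62: Pab(L + b)/(6LEI) = 505.2/EI
  relative rotation θ_0 = (187.2 + 1234)/EI = 1421/EI
A unit hogging moment at B produces rotation L₁/(3EI) + L₂/(3EI) = 7/EI.
Compatibility: M_B·(L₁+L₂)/(3EI) = θ_0, giving M_B = 203.1 kN·m (hogging).

M_B = 203.1 kN·m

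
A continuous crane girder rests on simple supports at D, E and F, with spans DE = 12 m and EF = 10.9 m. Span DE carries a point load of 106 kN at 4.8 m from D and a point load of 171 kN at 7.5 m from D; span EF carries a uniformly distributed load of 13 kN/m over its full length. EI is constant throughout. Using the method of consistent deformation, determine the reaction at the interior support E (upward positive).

Insert a hinge at E; M_E is the redundant, and each span becomes simply supported.
Discontinuity in slope at E on the released structure — sum the simple-span end rotations:
  span DE: point load 106 at a = 4.8: Pab(L + a)/(6LEI) = 854.8/EI
  span DE: point load 171 at a = 7.5: Pab(L + a)/(6LEI) = 1563/EI
  span EF: UDL 13: wL³/(24EI) = 701.5/EI
  relative rotation θ_0 = (2418 + 701.5)/EI = 3119/EI
A unit hogging moment at E produces rotation L₁/(3EI) + L₂/(3EI) = 7.633/EI.
Compatibility: M_E·(L₁+L₂)/(3EI) = θ_0, giving M_E = 408.6 kN·m (hogging).
Span DE, ΣM about D with M_E applied at E: R_E^{DE}·12 = 1791 + 408.6, so R_E^{DE} = 183.3 kN and R_D = 277 − 183.3 = 93.67 kN.
Span EF, ΣM about F: R_E^{EF}·10.9 = 772.3 + 408.6, so R_E^{EF} = 108.3 kN and R_F = 141.7 − 108.3 = 33.36 kN.
R_E = 183.3 + 108.3 = 291.7 kN.

R_E = 291.7 kN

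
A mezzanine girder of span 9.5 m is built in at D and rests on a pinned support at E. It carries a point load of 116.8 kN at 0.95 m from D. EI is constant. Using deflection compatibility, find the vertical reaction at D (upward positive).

R_D = 115.1 kN

Choose R_E as the redundant. The primary structure is the cantilever fixed at D.
Primary-structure tip deflection at E by superposition:
  point load 116.8 at a = 0.95: Pa²(3L − a)/(6EI) = 484/EI
Tip deflection under a unit load at E: L³/(3EI) = 285.8/EI.
The prop prevents deflection at E: R_E = δ_0/δ_{EE} = 484/285.8 = 1.694 kN.
Vertical equilibrium: R_D = ΣP − R_E = 116.8 − 1.694 = 115.1 kN.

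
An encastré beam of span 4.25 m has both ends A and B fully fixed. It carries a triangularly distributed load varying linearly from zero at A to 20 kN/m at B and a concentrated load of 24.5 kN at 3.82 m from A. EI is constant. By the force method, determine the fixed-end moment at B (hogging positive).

Take the two fixed-end moments M_A, M_B as redundants; the released structure is the simple span AB.
Simple-span end rotations at A and B under the given loads:
  at A: triangular load, peak 20: 7w₀L³/(360EI) = 29.85/EI
  at B: triangular load, peak 20: w₀L³/(45EI) = 34.12/EI
  at A: point load 24.5 at a = 3.82: Pab(L + b)/(6LEI) = 7.386/EI
  at B: point load 24.5 at a = 3.82: Pab(L + a)/(6LEI) = 12.74/EI
  θ_A0 = 37.24/EI,  θ_B0 = 46.85/EI
Flexibility coefficients: a unit moment at one end gives L/(3EI) there and L/(6EI) at the far end, so f₁₁ = f₂₂ = 1.417/EI and f₁₂ = f₂₁ = 0.7083/EI.
Compatibility — zero rotation at each built-in end:
  1.417 M_A + 0.7083 M_B = 37.24
  0.7083 M_A + 1.417 M_B = 46.85
Solving the pair gives M_A = 13 kN·m and M_B = 26.57 kN·m (hogging).

M_B = 26.57 kN·m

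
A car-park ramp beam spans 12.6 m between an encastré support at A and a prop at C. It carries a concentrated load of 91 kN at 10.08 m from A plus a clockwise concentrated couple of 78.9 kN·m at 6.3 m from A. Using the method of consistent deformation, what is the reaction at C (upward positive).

R_C = 71.11 kN

Choose R_C as the redundant. The primary structure is the cantilever fixed at A.
Free-end deflection of the primary structure under the applied loading (downward +):
  point load 91 at a = 10.08: Pa²(3L − a)/(6EI) = 42717/EI
  clockwise couple 78.9 at a = 6.3: M₀a(2L − a)/(2EI) = 4697/EI
  δ_0 = 47415/EI
Flexibility coefficient — unit upward force at C: δ_{CC} = L³/(3EI) = 666.8/EI.
Compatibility at C: δ_0 − R_C·δ_{CC} = 0, so R_C = 47415/666.8 = 71.11 kN.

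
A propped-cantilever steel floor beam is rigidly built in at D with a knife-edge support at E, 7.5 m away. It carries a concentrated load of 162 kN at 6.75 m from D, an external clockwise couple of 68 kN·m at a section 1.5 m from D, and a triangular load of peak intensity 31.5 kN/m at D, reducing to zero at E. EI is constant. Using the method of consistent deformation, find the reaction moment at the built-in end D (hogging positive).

Release the roller at E. Primary structure: cantilever fixed at D.
Downward deflection at the released point E due to the loads:
  point load 162 at a = 6.75: Pa²(3L − a)/(6EI) = 19375/EI
  clockwise couple 68 at a = 1.5: M₀a(2L − a)/(2EI) = 688.5/EI
  triangular load, peak 31.5 at the fixed end: w₀L⁴/(30EI) = 3322/EI
  δ_0 = 23386/EI
Tip deflection under a unit load at E: L³/(3EI) = 140.6/EI.
Compatibility at E: δ_0 − R_E·δ_{EE} = 0, so R_E = 23386/140.6 = 166.3 kN.
Moment equilibrium about D: M_D = Σ(load moments about D) − R_E·L = 1457 − 166.3×7.5 = 209.5 kN·m.

M_D = 209.5 kN·m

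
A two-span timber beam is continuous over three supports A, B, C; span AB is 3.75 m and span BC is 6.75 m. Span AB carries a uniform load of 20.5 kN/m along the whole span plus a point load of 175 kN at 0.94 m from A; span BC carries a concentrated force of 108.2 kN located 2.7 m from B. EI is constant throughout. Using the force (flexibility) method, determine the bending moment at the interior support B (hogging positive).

Release continuity at B by inserting a hinge; the redundant is the internal moment M_B. The primary structure is two simply-supported spans AB and BC.
Rotations at B on the released spans (each span's end-slope, ×1/EI):
  span AB: UDL 20.5: wL³/(24EI) = 45.04/EI
  span AB: point load 175 at a = 0.94: Pab(L + a)/(6LEI) = 96.35/EI
  span BC: point load 108.2 at a = 2.7: Pab(L + b)/(6LEI) = 315.5/EI
  relative rotation θ_0 = (141.4 + 315.5)/EI = 456.9/EI
A unit hogging moment at B produces rotation L₁/(3EI) + L₂/(3EI) = 3.5/EI.
Compatibility: M_B·(L₁+L₂)/(3EI) = θ_0, giving M_B = 130.5 kN·m (hogging).

M_B = 130.5 kN·m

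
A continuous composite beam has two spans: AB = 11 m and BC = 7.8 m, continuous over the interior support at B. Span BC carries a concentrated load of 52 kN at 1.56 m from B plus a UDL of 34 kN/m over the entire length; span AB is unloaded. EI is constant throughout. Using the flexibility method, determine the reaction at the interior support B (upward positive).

R_B = 203 kN

Release continuity at B by inserting a hinge; the redundant is the internal moment M_B. The primary structure is two simply-supported spans AB and BC.
End slopes at the hinge B, treating each span as simply supported:
  span BC: point load 52 at a = 1.56: Pab(L + b)/(6LEI) = 151.9/EI
  span BC: UDL 34: wL³/(24EI) = 672.3/EI
  relative rotation θ_0 = (0 + 824.1)/EI = 824.1/EI
A unit hogging moment at B produces rotation L₁/(3EI) + L₂/(3EI) = 6.267/EI.
Compatibility: M_B·(L₁+L₂)/(3EI) = θ_0, giving M_B = 131.5 kN·m (hogging).
Span AB, ΣM about A with M_B applied at B: R_B^{AB}·11 = 0 + 131.5, so R_B^{AB} = 11.96 kN and R_A = 0 − 11.96 = -11.96 kN.
Span BC, ΣM about C: R_B^{BC}·7.8 = 1359 + 131.5, so R_B^{BC} = 191.1 kN and R_C = 317.2 − 191.1 = 126.1 kN.
R_B = 11.96 + 191.1 = 203 kN.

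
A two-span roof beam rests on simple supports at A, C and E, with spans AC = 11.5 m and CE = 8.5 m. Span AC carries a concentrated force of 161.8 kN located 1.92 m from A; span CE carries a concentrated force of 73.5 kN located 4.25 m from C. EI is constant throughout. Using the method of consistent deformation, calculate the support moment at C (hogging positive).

Insert a hinge at C; M_C is the redundant, and each span becomes simply supported.
Discontinuity in slope at C on the released structure — sum the simple-span end rotations:
  span AC: point load 161.8 at a = 1.92: Pab(L + a)/(6LEI) = 578.8/EI
  span CE: point load 73.5 at a = 4.25: Pab(L + b)/(6LEI) = 331.9/EI
  relative rotation θ_0 = (578.8 + 331.9)/EI = 910.7/EI
A unit hogging moment at C produces rotation L₁/(3EI) + L₂/(3EI) = 6.667/EI.
Compatibility: M_C·(L₁+L₂)/(3EI) = θ_0, giving M_C = 136.6 kN·m (hogging).

M_C = 136.6 kN·m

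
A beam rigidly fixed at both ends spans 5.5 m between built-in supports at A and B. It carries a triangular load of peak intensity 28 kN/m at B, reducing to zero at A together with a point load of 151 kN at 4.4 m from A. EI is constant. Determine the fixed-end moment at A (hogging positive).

M_A = 54.81 kN·m

Release both end moments; the primary structure is a simply-supported span AB with redundants M_A and M_B.
On the primary (simply-supported) span, the end slopes from the loading are:
  at A: triangular load, peak 28: 7w₀L³/(360EI) = 90.58/EI
  at B: triangular load, peak 28: w₀L³/(45EI) = 103.5/EI
  at A: point load 151 at a = 4.4: Pab(L + b)/(6LEI) = 146.2/EI
  at B: point load 151 at a = 4.4: Pab(L + a)/(6LEI) = 219.3/EI
  θ_A0 = 236.7/EI,  θ_B0 = 322.8/EI
Flexibility coefficients: a unit moment at one end gives L/(3EI) there and L/(6EI) at the far end, so f₁₁ = f₂₂ = 1.833/EI and f₁₂ = f₂₁ = 0.9167/EI.
Compatibility — zero rotation at each built-in end:
  1.833 M_A + 0.9167 M_B = 236.7
  0.9167 M_A + 1.833 M_B = 322.8
Solving the pair gives M_A = 54.81 kN·m and M_B = 148.7 kN·m (hogging).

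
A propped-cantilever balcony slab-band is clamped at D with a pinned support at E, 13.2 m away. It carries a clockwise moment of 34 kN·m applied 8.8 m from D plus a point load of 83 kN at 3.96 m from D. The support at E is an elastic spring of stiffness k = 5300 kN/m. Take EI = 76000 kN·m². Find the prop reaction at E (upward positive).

R_E = 13.27 kN

Release the roller at E. Primary structure: cantilever fixed at D.
Primary-structure tip deflection at E by superposition:
  clockwise couple 34 at a = 8.8: M₀a(2L − a)/(2EI) = 2633/EI
  point load 83 at a = 3.96: Pa²(3L − a)/(6EI) = 7731/EI
  δ_0 = 10364/EI
Tip deflection under a unit load at E: L³/(3EI) = 766.7/EI.
With EI = 76000 kN·m²: δ_0 = 0.13637 m and δ_{EE} = 0.010088 m/kN.
Compatibility — the spring shortens by R_E/k under the reaction it provides: δ_0 − R_E·δ_{EE} = R_E/k. With 1/k = 0.000189 m/kN, R_E = δ_0 / (δ_{EE} + 1/k) = 0.13637 / (0.010088 + 0.000189) = 13.27 kN.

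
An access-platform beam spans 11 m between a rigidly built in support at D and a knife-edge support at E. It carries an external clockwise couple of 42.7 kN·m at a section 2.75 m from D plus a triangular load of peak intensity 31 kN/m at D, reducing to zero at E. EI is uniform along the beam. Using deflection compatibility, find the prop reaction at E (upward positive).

Take the reaction at E as the redundant and release it; the primary structure is a cantilever fixed at D.
Primary-structure tip deflection at E by superposition:
  clockwise couple 42.7 at a = 2.75: M₀a(2L − a)/(2EI) = 1130/EI
  triangular load, peak 31 at the fixed end: w₀L⁴/(30EI) = 15129/EI
  δ_0 = 16259/EI
Flexibility coefficient — unit upward force at E: δ_{EE} = L³/(3EI) = 443.7/EI.
The prop prevents deflection at E: R_E = δ_0/δ_{EE} = 16259/443.7 = 36.65 kN.

R_E = 36.65 kN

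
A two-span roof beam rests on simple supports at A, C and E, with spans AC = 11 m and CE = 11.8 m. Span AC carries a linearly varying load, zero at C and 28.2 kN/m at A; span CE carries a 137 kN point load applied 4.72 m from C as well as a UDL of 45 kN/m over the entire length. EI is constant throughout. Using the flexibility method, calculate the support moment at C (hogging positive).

Take M_C as the redundant. Released structure: two simple spans AC and CE with a hinge at C.
Discontinuity in slope at C on the released structure — sum the simple-span end rotations:
  span AC: triangular load, peak 28.2: 7w₀L³/(360EI) = 729.8/EI
  span CE: point load 137 at a = 4.72: Pab(L + b)/(6LEI) = 1221/EI
  span CE: UDL 45: wL³/(24EI) = 3081/EI
  relative rotation θ_0 = (729.8 + 4302)/EI = 5031/EI
A unit hogging moment at C produces rotation L₁/(3EI) + L₂/(3EI) = 7.6/EI.
Compatibility: M_C·(L₁+L₂)/(3EI) = θ_0, giving M_C = 662 kN·m (hogging).

M_C = 662 kN·m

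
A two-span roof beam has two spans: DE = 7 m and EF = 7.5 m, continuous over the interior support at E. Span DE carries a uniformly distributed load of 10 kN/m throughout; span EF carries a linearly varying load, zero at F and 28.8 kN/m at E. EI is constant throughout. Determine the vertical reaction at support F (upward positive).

Insert a hinge at E; M_E is the redundant, and each span becomes simply supported.
End slopes at the hinge E, treating each span as simply supported:
  span DE: UDL 10: wL³/(24EI) = 142.9/EI
  span EF: triangular load, peak 28.8: w₀L³/(45EI) = 270/EI
  relative rotation θ_0 = (142.9 + 270)/EI = 412.9/EI
A unit hogging moment at E produces rotation L₁/(3EI) + L₂/(3EI) = 4.833/EI.
Compatibility: M_E·(L₁+L₂)/(3EI) = θ_0, giving M_E = 85.43 kN·m (hogging).
Span EF, ΣM about F: R_E^{EF}·7.5 = 540 + 85.43, so R_E^{EF} = 83.39 kN and R_F = 108 − 83.39 = 24.61 kN.

R_F = 24.61 kN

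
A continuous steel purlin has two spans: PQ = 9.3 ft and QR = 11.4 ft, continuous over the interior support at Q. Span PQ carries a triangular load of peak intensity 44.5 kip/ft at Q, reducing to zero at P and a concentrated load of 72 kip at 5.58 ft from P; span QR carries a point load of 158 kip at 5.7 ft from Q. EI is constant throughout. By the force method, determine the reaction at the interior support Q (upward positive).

R_Q = 330.2 kip

Insert a hinge at Q; M_Q is the redundant, and each span becomes simply supported.
Discontinuity in slope at Q on the released structure — sum the simple-span end rotations:
  span PQ: triangular load, peak 44.5: w₀L³/(45EI) = 795.4/EI
  span PQ: point load 72 at a = 5.58: Pab(L + a)/(6LEI) = 398.5/EI
  span QR: point load 158 at a = 5.7: Pab(L + b)/(6LEI) = 1283/EI
  relative rotation θ_0 = (1194 + 1283)/EI = 2477/EI
A unit hogging moment at Q produces rotation L₁/(3EI) + L₂/(3EI) = 6.9/EI.
Compatibility: M_Q·(L₁+L₂)/(3EI) = θ_0, giving M_Q = 359 kip·ft (hogging).
Span PQ, ΣM about P with M_Q applied at Q: R_Q^{PQ}·9.3 = 1685 + 359, so R_Q^{PQ} = 219.8 kip and R_P = 278.9 − 219.8 = 59.17 kip.
Span QR, ΣM about R: R_Q^{QR}·11.4 = 900.6 + 359, so R_Q^{QR} = 110.5 kip and R_R = 158 − 110.5 = 47.51 kip.
R_Q = 219.8 + 110.5 = 330.2 kip.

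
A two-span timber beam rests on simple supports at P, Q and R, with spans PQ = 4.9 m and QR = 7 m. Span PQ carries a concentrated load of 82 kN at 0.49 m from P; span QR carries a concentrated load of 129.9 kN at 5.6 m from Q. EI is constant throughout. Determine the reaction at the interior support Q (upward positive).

R_Q = 54.84 kN

Insert a hinge at Q; M_Q is the redundant, and each span becomes simply supported.
End slopes at the hinge Q, treating each span as simply supported:
  span PQ: point load 82 at a = 0.49: Pab(L + a)/(6LEI) = 32.49/EI
  span QR: point load 129.9 at a = 5.6: Pab(L + b)/(6LEI) = 203.7/EI
  relative rotation θ_0 = (32.49 + 203.7)/EI = 236.2/EI
A unit hogging moment at Q produces rotation L₁/(3EI) + L₂/(3EI) = 3.967/EI.
Slope continuity at Q: θ_0 = M_Q·3.967/EI, so M_Q = 236.2/3.967 = 59.54 kN·m (hogging).
Span PQ, ΣM about P with M_Q applied at Q: R_Q^{PQ}·4.9 = 40.18 + 59.54, so R_Q^{PQ} = 20.35 kN and R_P = 82 − 20.35 = 61.65 kN.
Span QR, ΣM about R: R_Q^{QR}·7 = 181.9 + 59.54, so R_Q^{QR} = 34.49 kN and R_R = 129.9 − 34.49 = 95.41 kN.
R_Q = 20.35 + 34.49 = 54.84 kN.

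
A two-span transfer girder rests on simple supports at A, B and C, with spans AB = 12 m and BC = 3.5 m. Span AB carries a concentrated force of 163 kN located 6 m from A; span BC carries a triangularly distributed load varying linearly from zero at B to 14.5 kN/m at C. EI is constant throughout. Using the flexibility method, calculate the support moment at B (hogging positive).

M_B = 286.3 kN·m

Take M_B as the redundant. Released structure: two simple spans AB and BC with a hinge at B.
Rotations at B on the released spans (each span's end-slope, ×1/EI):
  span AB: point load 163 at a = 6: Pab(L + a)/(6LEI) = 1467/EI
  span BC: triangular load, peak 14.5: 7w₀L³/(360EI) = 12.09/EI
  relative rotation θ_0 = (1467 + 12.09)/EI = 1479/EI
A unit hogging moment at B produces rotation L₁/(3EI) + L₂/(3EI) = 5.167/EI.
Slope continuity at B: θ_0 = M_B·5.167/EI, so M_B = 1479/5.167 = 286.3 kN·m (hogging).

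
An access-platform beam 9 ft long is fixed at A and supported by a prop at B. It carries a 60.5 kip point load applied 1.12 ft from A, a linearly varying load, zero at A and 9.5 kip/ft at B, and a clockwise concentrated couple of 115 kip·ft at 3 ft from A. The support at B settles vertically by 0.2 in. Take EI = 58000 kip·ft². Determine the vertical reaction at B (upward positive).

Take the reaction at B as the redundant and release it; the primary structure is a cantilever fixed at A.
Deflection at B on the released cantilever, summing each load's contribution:
  point load 60.5 at a = 1.12: Pa²(3L − a)/(6EI) = 327.3/EI
  triangular load, peak 9.5 at the free end: 11w₀L⁴/(120EI) = 5714/EI
  clockwise couple 115 at a = 3: M₀a(2L − a)/(2EI) = 2588/EI
  δ_0 = 8628/EI
Flexibility coefficient — unit upward force at B: δ_{BB} = L³/(3EI) = 243/EI.
With EI = 58000 kip·ft²: δ_0 = 0.14877 ft and δ_{BB} = 0.00419 ft/kip.
Compatibility — the beam at B must follow the support down by 0.01667 ft: δ_0 − R_B·δ_{BB} = 0.01667, so R_B = (0.14877 − 0.01667)/0.00419 = 31.53 kip.

R_B = 31.53 kip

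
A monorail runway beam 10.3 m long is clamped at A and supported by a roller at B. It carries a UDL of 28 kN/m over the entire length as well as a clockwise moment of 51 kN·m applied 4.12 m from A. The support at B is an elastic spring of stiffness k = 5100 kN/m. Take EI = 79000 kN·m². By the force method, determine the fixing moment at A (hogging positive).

Release the roller at B. Primary structure: cantilever fixed at A.
Primary-structure tip deflection at B by superposition:
  UDL 28: wL⁴/(8EI) = 39393/EI
  clockwise couple 51 at a = 4.12: M₀a(2L − a)/(2EI) = 1731/EI
  δ_0 = 41124/EI
Tip deflection under a unit load at B: L³/(3EI) = 364.2/EI.
With EI = 79000 kN·m²: δ_0 = 0.52056 m and δ_{BB} = 0.004611 m/kN.
Compatibility — the spring shortens by R_B/k under the reaction it provides: δ_0 − R_B·δ_{BB} = R_B/k. With 1/k = 0.000196 m/kN, R_B = δ_0 / (δ_{BB} + 1/k) = 0.52056 / (0.004611 + 0.000196) = 108.3 kN.
Moment equilibrium about A: M_A = Σ(load moments about A) − R_B·L = 1536 − 108.3×10.3 = 420.8 kN·m.

M_A = 420.8 kN·m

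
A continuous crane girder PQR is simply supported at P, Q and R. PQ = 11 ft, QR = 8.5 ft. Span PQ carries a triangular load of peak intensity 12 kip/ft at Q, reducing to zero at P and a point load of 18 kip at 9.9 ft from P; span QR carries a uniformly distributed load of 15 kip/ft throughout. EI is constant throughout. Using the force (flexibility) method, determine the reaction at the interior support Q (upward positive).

Take M_Q as the redundant. Released structure: two simple spans PQ and QR with a hinge at Q.
Rotations at Q on the released spans (each span's end-slope, ×1/EI):
  span PQ: triangular load, peak 12: w₀L³/(45EI) = 354.9/EI
  span PQ: point load 18 at a = 9.9: Pab(L + a)/(6LEI) = 62.07/EI
  span QR: UDL 15: wL³/(24EI) = 383.8/EI
  relative rotation θ_0 = (417 + 383.8)/EI = 800.8/EI
A unit hogging moment at Q produces rotation L₁/(3EI) + L₂/(3EI) = 6.5/EI.
Slope continuity at Q: θ_0 = M_Q·6.5/EI, so M_Q = 800.8/6.5 = 123.2 kip·ft (hogging).
Span PQ, ΣM about P with M_Q applied at Q: R_Q^{PQ}·11 = 662.2 + 123.2, so R_Q^{PQ} = 71.4 kip and R_P = 84 − 71.4 = 12.6 kip.
Span QR, ΣM about R: R_Q^{QR}·8.5 = 541.9 + 123.2, so R_Q^{QR} = 78.24 kip and R_R = 127.5 − 78.24 = 49.26 kip.
R_Q = 71.4 + 78.24 = 149.6 kip.

R_Q = 149.6 kip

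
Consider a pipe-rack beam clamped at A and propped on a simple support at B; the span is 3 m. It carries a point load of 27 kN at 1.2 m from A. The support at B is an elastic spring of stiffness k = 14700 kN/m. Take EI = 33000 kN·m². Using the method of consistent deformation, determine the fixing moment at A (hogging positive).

Take the reaction at B as the redundant and release it; the primary structure is a cantilever fixed at A.
Primary-structure tip deflection at B by superposition:
  point load 27 at a = 1.2: Pa²(3L − a)/(6EI) = 50.54/EI
Flexibility coefficient — unit upward force at B: δ_{BB} = L³/(3EI) = 9/EI.
With EI = 33000 kN·m²: δ_0 = 0.001532 m and δ_{BB} = 0.000273 m/kN.
Compatibility — the spring shortens by R_B/k under the reaction it provides: δ_0 − R_B·δ_{BB} = R_B/k. With 1/k = 0.000068 m/kN, R_B = δ_0 / (δ_{BB} + 1/k) = 0.001532 / (0.000273 + 0.000068) = 4.495 kN.
Moment equilibrium about A: M_A = Σ(load moments about A) − R_B·L = 32.4 − 4.495×3 = 18.92 kN·m.

M_A = 18.92 kN·m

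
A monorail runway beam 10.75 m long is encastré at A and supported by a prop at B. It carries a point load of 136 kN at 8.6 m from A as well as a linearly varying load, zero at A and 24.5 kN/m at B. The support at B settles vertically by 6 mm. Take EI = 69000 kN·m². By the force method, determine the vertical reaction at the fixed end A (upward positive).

R_A = 100.5 kN

Take the reaction at B as the redundant and release it; the primary structure is a cantilever fixed at A.
Free-end deflection of the primary structure under the applied loading (downward +):
  point load 136 at a = 8.6: Pa²(3L − a)/(6EI) = 39647/EI
  triangular load, peak 24.5 at the free end: 11w₀L⁴/(120EI) = 29992/EI
  δ_0 = 69640/EI
Tip deflection under a unit load at B: L³/(3EI) = 414.1/EI.
With EI = 69000 kN·m²: δ_0 = 1.0093 m and δ_{BB} = 0.006001 m/kN.
Compatibility — the beam at B must follow the support down by 0.006 m: δ_0 − R_B·δ_{BB} = 0.006, so R_B = (1.0093 − 0.006)/0.006001 = 167.2 kN.
Vertical equilibrium: R_A = ΣP − R_B = 267.7 − 167.2 = 100.5 kN.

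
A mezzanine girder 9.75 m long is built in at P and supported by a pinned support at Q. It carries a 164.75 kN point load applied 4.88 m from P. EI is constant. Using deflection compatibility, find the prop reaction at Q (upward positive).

R_Q = 51.58 kN

Take the reaction at Q as the redundant and release it; the primary structure is a cantilever fixed at P.
Free-end deflection of the primary structure under the applied loading (downward +):
  point load 164.75 at a = 4.88: Pa²(3L − a)/(6EI) = 15936/EI
Flexibility coefficient — unit upward force at Q: δ_{QQ} = L³/(3EI) = 309/EI.
Compatibility at Q: δ_0 − R_Q·δ_{QQ} = 0, so R_Q = 15936/309 = 51.58 kN.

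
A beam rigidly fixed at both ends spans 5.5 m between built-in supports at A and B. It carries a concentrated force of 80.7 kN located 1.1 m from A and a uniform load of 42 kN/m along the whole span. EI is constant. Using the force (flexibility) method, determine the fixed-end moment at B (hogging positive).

Release both end moments; the primary structure is a simply-supported span AB with redundants M_A and M_B.
End rotations of the released simple span under the applied load (×1/EI):
  at A: point load 80.7 at a = 1.1: Pab(L + b)/(6LEI) = 117.2/EI
  at B: point load 80.7 at a = 1.1: Pab(L + a)/(6LEI) = 78.12/EI
  at A: UDL 42: wL³/(24EI) = 291.2/EI
  at B: UDL 42: wL³/(24EI) = 291.2/EI
  θ_A0 = 408.3/EI,  θ_B0 = 369.3/EI
Flexibility coefficients: a unit moment at one end gives L/(3EI) there and L/(6EI) at the far end, so f₁₁ = f₂₂ = 1.833/EI and f₁₂ = f₂₁ = 0.9167/EI.
Compatibility — zero rotation at each built-in end:
  1.833 M_A + 0.9167 M_B = 408.3
  0.9167 M_A + 1.833 M_B = 369.3
Solving the pair gives M_A = 162.7 kN·m and M_B = 120.1 kN·m (hogging).

M_B = 120.1 kN·m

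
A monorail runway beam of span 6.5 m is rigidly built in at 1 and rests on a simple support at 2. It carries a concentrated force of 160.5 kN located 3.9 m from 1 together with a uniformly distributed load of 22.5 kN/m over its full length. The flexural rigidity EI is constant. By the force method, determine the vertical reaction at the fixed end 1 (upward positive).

R_1 = 182.6 kN

Choose R_2 as the redundant. The primary structure is the cantilever fixed at 1.
Downward deflection at the released point 2 due to the loads:
  point load 160.5 at a = 3.9: Pa²(3L − a)/(6EI) = 6347/EI
  UDL 22.5: wL⁴/(8EI) = 5020/EI
  δ_0 = 11368/EI
Tip deflection under a unit load at 2: L³/(3EI) = 91.54/EI.
Compatibility at 2: δ_0 − R_2·δ_{22} = 0, so R_2 = 11368/91.54 = 124.2 kN.
Vertical equilibrium: R_1 = ΣP − R_2 = 306.8 − 124.2 = 182.6 kN.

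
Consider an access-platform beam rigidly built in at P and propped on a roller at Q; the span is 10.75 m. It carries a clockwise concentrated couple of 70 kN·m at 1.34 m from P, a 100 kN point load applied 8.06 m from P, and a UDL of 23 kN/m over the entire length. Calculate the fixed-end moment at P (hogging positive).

M_P = 503.8 kN·m

Take the reaction at Q as the redundant and release it; the primary structure is a cantilever fixed at P.
Downward deflection at the released point Q due to the loads:
  clockwise couple 70 at a = 1.34: M₀a(2L − a)/(2EI) = 945.5/EI
  point load 100 at a = 8.06: Pa²(3L − a)/(6EI) = 26191/EI
  UDL 23: wL⁴/(8EI) = 38395/EI
  δ_0 = 65531/EI
Tip deflection under a unit load at Q: L³/(3EI) = 414.1/EI.
The prop prevents deflection at Q: R_Q = δ_0/δ_{QQ} = 65531/414.1 = 158.3 kN.
Moment equilibrium about P: M_P = Σ(load moments about P) − R_Q·L = 2205 − 158.3×10.75 = 503.8 kN·m.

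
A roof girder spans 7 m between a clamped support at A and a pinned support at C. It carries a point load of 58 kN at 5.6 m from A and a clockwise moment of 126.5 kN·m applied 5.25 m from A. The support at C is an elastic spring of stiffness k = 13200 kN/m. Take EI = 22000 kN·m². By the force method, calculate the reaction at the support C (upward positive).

Take the reaction at C as the redundant and release it; the primary structure is a cantilever fixed at A.
Free-end deflection of the primary structure under the applied loading (downward +):
  point load 58 at a = 5.6: Pa²(3L − a)/(6EI) = 4668/EI
  clockwise couple 126.5 at a = 5.25: M₀a(2L − a)/(2EI) = 2906/EI
  δ_0 = 7574/EI
Flexibility coefficient — unit upward force at C: δ_{CC} = L³/(3EI) = 114.3/EI.
With EI = 22000 kN·m²: δ_0 = 0.34427 m and δ_{CC} = 0.005197 m/kN.
Compatibility — the spring shortens by R_C/k under the reaction it provides: δ_0 − R_C·δ_{CC} = R_C/k. With 1/k = 0.000076 m/kN, R_C = δ_0 / (δ_{CC} + 1/k) = 0.34427 / (0.005197 + 0.000076) = 65.29 kN.

R_C = 65.29 kN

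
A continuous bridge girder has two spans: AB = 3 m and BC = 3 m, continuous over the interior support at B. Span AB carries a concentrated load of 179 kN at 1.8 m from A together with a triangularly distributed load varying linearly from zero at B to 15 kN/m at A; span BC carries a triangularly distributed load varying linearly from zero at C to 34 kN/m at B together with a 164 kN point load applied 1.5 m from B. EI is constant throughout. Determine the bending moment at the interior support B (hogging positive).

M_B = 111.8 kN·m

Insert a hinge at B; M_B is the redundant, and each span becomes simply supported.
End slopes at the hinge B, treating each span as simply supported:
  span AB: point load 179 at a = 1.8: Pab(L + a)/(6LEI) = 103.1/EI
  span AB: triangular load, peak 15: 7w₀L³/(360EI) = 7.875/EI
  span BC: triangular load, peak 34: w₀L³/(45EI) = 20.4/EI
  span BC: point load 164 at a = 1.5: Pab(L + b)/(6LEI) = 92.25/EI
  relative rotation θ_0 = (111 + 112.7)/EI = 223.6/EI
A unit hogging moment at B produces rotation L₁/(3EI) + L₂/(3EI) = 2/EI.
Slope continuity at B: θ_0 = M_B·2/EI, so M_B = 223.6/2 = 111.8 kN·m (hogging).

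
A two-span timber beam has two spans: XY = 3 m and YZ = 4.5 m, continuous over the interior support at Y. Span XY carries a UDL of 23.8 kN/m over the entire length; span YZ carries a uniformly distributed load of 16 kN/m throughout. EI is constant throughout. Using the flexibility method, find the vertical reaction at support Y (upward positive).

R_Y = 91.15 kN

Take M_Y as the redundant. Released structure: two simple spans XY and YZ with a hinge at Y.
End slopes at the hinge Y, treating each span as simply supported:
  span XY: UDL 23.8: wL³/(24EI) = 26.77/EI
  span YZ: UDL 16: wL³/(24EI) = 60.75/EI
  relative rotation θ_0 = (26.77 + 60.75)/EI = 87.53/EI
A unit hogging moment at Y produces rotation L₁/(3EI) + L₂/(3EI) = 2.5/EI.
Slope continuity at Y: θ_0 = M_Y·2.5/EI, so M_Y = 87.53/2.5 = 35.01 kN·m (hogging).
Span XY, ΣM about X with M_Y applied at Y: R_Y^{XY}·3 = 107.1 + 35.01, so R_Y^{XY} = 47.37 kN and R_X = 71.4 − 47.37 = 24.03 kN.
Span YZ, ΣM about Z: R_Y^{YZ}·4.5 = 162 + 35.01, so R_Y^{YZ} = 43.78 kN and R_Z = 72 − 43.78 = 28.22 kN.
R_Y = 47.37 + 43.78 = 91.15 kN.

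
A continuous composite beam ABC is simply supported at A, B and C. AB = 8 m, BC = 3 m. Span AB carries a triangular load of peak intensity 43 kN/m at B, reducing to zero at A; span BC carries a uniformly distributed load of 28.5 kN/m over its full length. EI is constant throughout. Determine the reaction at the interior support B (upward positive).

Take M_B as the redundant. Released structure: two simple spans AB and BC with a hinge at B.
End slopes at the hinge B, treating each span as simply supported:
  span AB: triangular load, peak 43: w₀L³/(45EI) = 489.2/EI
  span BC: UDL 28.5: wL³/(24EI) = 32.06/EI
  relative rotation θ_0 = (489.2 + 32.06)/EI = 521.3/EI
A unit hogging moment at B produces rotation L₁/(3EI) + L₂/(3EI) = 3.667/EI.
Compatibility: M_B·(L₁+L₂)/(3EI) = θ_0, giving M_B = 142.2 kN·m (hogging).
Span AB, ΣM about A with M_B applied at B: R_B^{AB}·8 = 917.3 + 142.2, so R_B^{AB} = 132.4 kN and R_A = 172 − 132.4 = 39.56 kN.
Span BC, ΣM about C: R_B^{BC}·3 = 128.2 + 142.2, so R_B^{BC} = 90.14 kN and R_C = 85.5 − 90.14 = -4.642 kN.
R_B = 132.4 + 90.14 = 222.6 kN.

R_B = 222.6 kN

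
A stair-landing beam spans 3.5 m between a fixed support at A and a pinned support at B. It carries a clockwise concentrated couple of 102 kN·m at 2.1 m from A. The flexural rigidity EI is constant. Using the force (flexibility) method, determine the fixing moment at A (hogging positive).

Release the roller at B. Primary structure: cantilever fixed at A.
Downward deflection at the released point B due to the loads:
  clockwise couple 102 at a = 2.1: M₀a(2L − a)/(2EI) = 524.8/EI
Flexibility coefficient — unit upward force at B: δ_{BB} = L³/(3EI) = 14.29/EI.
Compatibility at B: δ_0 − R_B·δ_{BB} = 0, so R_B = 524.8/14.29 = 36.72 kN.
Moment equilibrium about A: M_A = Σ(load moments about A) − R_B·L = 102 − 36.72×3.5 = -26.52 kN·m.

M_A = -26.52 kN·m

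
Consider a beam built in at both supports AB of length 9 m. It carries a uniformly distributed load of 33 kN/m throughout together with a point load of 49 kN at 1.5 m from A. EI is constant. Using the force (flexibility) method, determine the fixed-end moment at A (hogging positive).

M_A = 273.8 kN·m

Take the two fixed-end moments M_A, M_B as redundants; the released structure is the simple span AB.
Simple-span end rotations at A and B under the given loads:
  at A: UDL 33: wL³/(24EI) = 1002/EI
  at B: UDL 33: wL³/(24EI) = 1002/EI
  at A: point load 49 at a = 1.5: Pab(L + b)/(6LEI) = 168.4/EI
  at B: point load 49 at a = 1.5: Pab(L + a)/(6LEI) = 107.2/EI
  θ_A0 = 1171/EI,  θ_B0 = 1110/EI
Flexibility coefficients: a unit moment at one end gives L/(3EI) there and L/(6EI) at the far end, so f₁₁ = f₂₂ = 3/EI and f₁₂ = f₂₁ = 1.5/EI.
Compatibility — zero rotation at each built-in end:
  3 M_A + 1.5 M_B = 1171
  1.5 M_A + 3 M_B = 1110
Solving the pair gives M_A = 273.8 kN·m and M_B = 233 kN·m (hogging).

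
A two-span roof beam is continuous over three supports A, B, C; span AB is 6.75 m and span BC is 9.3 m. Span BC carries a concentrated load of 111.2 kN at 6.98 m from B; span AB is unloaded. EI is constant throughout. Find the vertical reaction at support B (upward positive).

R_B = 45.66 kN

Insert a hinge at B; M_B is the redundant, and each span becomes simply supported.
Rotations at B on the released spans (each span's end-slope, ×1/EI):
  span BC: point load 111.2 at a = 6.98: Pab(L + b)/(6LEI) = 375/EI
  relative rotation θ_0 = (0 + 375)/EI = 375/EI
A unit hogging moment at B produces rotation L₁/(3EI) + L₂/(3EI) = 5.35/EI.
Compatibility: M_B·(L₁+L₂)/(3EI) = θ_0, giving M_B = 70.09 kN·m (hogging).
Span AB, ΣM about A with M_B applied at B: R_B^{AB}·6.75 = 0 + 70.09, so R_B^{AB} = 10.38 kN and R_A = 0 − 10.38 = -10.38 kN.
Span BC, ΣM about C: R_B^{BC}·9.3 = 258 + 70.09, so R_B^{BC} = 35.28 kN and R_C = 111.2 − 35.28 = 75.92 kN.
R_B = 10.38 + 35.28 = 45.66 kN.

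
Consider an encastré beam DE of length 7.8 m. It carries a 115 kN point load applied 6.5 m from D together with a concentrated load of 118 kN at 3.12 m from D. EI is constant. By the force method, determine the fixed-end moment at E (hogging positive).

Take the two fixed-end moments M_D, M_E as redundants; the released structure is the simple span DE.
Simple-span end rotations at D and E under the given loads:
  at D: point load 115 at a = 6.5: Pab(L + b)/(6LEI) = 189/EI
  at E: point load 115 at a = 6.5: Pab(L + a)/(6LEI) = 296.9/EI
  at D: point load 118 at a = 3.12: Pab(L + b)/(6LEI) = 459.5/EI
  at E: point load 118 at a = 3.12: Pab(L + a)/(6LEI) = 402/EI
  θ_D0 = 648.4/EI,  θ_E0 = 699/EI
Flexibility coefficients: a unit moment at one end gives L/(3EI) there and L/(6EI) at the far end, so f₁₁ = f₂₂ = 2.6/EI and f₁₂ = f₂₁ = 1.3/EI.
Compatibility — zero rotation at each built-in end:
  2.6 M_D + 1.3 M_E = 648.4
  1.3 M_D + 2.6 M_E = 699
Solving the pair gives M_D = 153.3 kN·m and M_E = 192.2 kN·m (hogging).

M_E = 192.2 kN·m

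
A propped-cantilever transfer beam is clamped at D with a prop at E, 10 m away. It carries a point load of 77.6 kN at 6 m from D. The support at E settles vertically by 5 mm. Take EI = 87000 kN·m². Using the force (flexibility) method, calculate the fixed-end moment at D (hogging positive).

M_D = 143.4 kN·m

Choose R_E as the redundant. The primary structure is the cantilever fixed at D.
Primary-structure tip deflection at E by superposition:
  point load 77.6 at a = 6: Pa²(3L − a)/(6EI) = 11174/EI
Tip deflection under a unit load at E: L³/(3EI) = 333.3/EI.
With EI = 87000 kN·m²: δ_0 = 0.12844 m and δ_{EE} = 0.003831 m/kN.
Compatibility — the beam at E must follow the support down by 0.005 m: δ_0 − R_E·δ_{EE} = 0.005, so R_E = (0.12844 − 0.005)/0.003831 = 32.22 kN.
Moment equilibrium about D: M_D = Σ(load moments about D) − R_E·L = 465.6 − 32.22×10 = 143.4 kN·m.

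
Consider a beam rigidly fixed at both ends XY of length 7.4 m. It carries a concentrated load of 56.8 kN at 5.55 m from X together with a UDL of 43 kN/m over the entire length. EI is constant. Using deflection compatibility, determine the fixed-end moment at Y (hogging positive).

M_Y = 255.3 kN·m

Release both end moments; the primary structure is a simply-supported span XY with redundants M_X and M_Y.
On the primary (simply-supported) span, the end slopes from the loading are:
  at X: point load 56.8 at a = 5.55: Pab(L + b)/(6LEI) = 121.5/EI
  at Y: point load 56.8 at a = 5.55: Pab(L + a)/(6LEI) = 170.1/EI
  at X: UDL 43: wL³/(24EI) = 726/EI
  at Y: UDL 43: wL³/(24EI) = 726/EI
  θ_X0 = 847.5/EI,  θ_Y0 = 896.1/EI
Flexibility coefficients: a unit moment at one end gives L/(3EI) there and L/(6EI) at the far end, so f₁₁ = f₂₂ = 2.467/EI and f₁₂ = f₂₁ = 1.233/EI.
Compatibility — zero rotation at each built-in end:
  2.467 M_X + 1.233 M_Y = 847.5
  1.233 M_X + 2.467 M_Y = 896.1
Solving the pair gives M_X = 215.9 kN·m and M_Y = 255.3 kN·m (hogging).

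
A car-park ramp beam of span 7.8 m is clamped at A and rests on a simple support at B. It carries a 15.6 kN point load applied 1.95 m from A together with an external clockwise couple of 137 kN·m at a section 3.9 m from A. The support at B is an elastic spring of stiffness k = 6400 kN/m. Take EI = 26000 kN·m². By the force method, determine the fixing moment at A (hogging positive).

Take the reaction at B as the redundant and release it; the primary structure is a cantilever fixed at A.
Deflection at B on the released cantilever, summing each load's contribution:
  point load 15.6 at a = 1.95: Pa²(3L − a)/(6EI) = 212.1/EI
  clockwise couple 137 at a = 3.9: M₀a(2L − a)/(2EI) = 3126/EI
  δ_0 = 3338/EI
Tip deflection under a unit load at B: L³/(3EI) = 158.2/EI.
With EI = 26000 kN·m²: δ_0 = 0.12837 m and δ_{BB} = 0.006084 m/kN.
Compatibility — the spring shortens by R_B/k under the reaction it provides: δ_0 − R_B·δ_{BB} = R_B/k. With 1/k = 0.000156 m/kN, R_B = δ_0 / (δ_{BB} + 1/k) = 0.12837 / (0.006084 + 0.000156) = 20.57 kN.
Moment equilibrium about A: M_A = Σ(load moments about A) − R_B·L = 167.4 − 20.57×7.8 = 6.959 kN·m.

M_A = 6.959 kN·m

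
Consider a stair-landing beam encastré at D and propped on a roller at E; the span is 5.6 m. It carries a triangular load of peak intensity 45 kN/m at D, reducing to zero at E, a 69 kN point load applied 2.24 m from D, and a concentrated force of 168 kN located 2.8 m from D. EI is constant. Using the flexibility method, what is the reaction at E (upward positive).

Release the roller at E. Primary structure: cantilever fixed at D.
Deflection at E on the released cantilever, summing each load's contribution:
  triangular load, peak 45 at the fixed end: w₀L⁴/(30EI) = 1475/EI
  point load 69 at a = 2.24: Pa²(3L − a)/(6EI) = 840.1/EI
  point load 168 at a = 2.8: Pa²(3L − a)/(6EI) = 3073/EI
  δ_0 = 5389/EI
Flexibility coefficient — unit upward force at E: δ_{EE} = L³/(3EI) = 58.54/EI.
The prop prevents deflection at E: R_E = δ_0/δ_{EE} = 5389/58.54 = 92.05 kN.

R_E = 92.05 kN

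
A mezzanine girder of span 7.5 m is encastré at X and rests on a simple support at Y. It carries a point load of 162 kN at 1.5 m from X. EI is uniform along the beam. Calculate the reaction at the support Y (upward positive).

Take the reaction at Y as the redundant and release it; the primary structure is a cantilever fixed at X.
Deflection at Y on the released cantilever, summing each load's contribution:
  point load 162 at a = 1.5: Pa²(3L − a)/(6EI) = 1276/EI
Flexibility coefficient — unit upward force at Y: δ_{YY} = L³/(3EI) = 140.6/EI.
Compatibility at Y: δ_0 − R_Y·δ_{YY} = 0, so R_Y = 1276/140.6 = 9.072 kN.

R_Y = 9.072 kN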